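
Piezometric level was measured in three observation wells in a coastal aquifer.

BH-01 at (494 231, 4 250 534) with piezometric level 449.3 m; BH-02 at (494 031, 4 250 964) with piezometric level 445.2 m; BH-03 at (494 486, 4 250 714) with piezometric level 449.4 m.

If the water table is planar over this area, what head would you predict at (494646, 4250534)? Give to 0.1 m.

With h = a·x + b·y + c and BH-01 as origin, the differences give:
  (-200)·a + 430·b = -4.1
  255·a + 180·b = +0.1
Eliminate b (×180 and ×430, subtract): -145650·a = -781.00 → a = ∂h/∂x = +0.005362
Back-substitute: b = ∂h/∂y = -0.007041.
h(494646, 4250534) = 449.3 + (+0.005362)·(415) + (-0.007041)·(0) = 449.3 +2.225 -0.000 = 451.525 m.

451.5 m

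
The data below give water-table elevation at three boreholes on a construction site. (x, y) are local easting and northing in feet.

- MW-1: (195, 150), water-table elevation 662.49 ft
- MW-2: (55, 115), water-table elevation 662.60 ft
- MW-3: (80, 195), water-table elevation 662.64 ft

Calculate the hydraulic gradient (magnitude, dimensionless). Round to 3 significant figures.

Taking MW-1 as reference: MW-2−MW-1 = (-140, -35, +0.11); MW-3−MW-1 = (-115, 45, +0.15).
Solve a·Δx + b·Δy = Δh: det = (-140)·45 − (-115)·(-35) = -10325.
∂h/∂x = [(+0.11)·45 − (+0.15)·(-35)] / -10325 = -0.0009879
∂h/∂y = [(-140)·(+0.15) − (-115)·(+0.11)] / -10325 = +0.0008087
|∇h| = √(-0.0009879² + 0.0008087²) = 0.001277

0.00128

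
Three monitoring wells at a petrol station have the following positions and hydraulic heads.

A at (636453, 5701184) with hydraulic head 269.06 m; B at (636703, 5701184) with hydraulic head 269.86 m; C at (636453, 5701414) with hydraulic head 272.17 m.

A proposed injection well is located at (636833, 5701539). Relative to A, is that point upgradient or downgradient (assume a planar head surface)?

upgradient

∂h/∂x = (269.86 − 269.06) / (636703 − 636453) = +0.003200
∂h/∂y = (272.17 − 269.06) / (5701414 − 5701184) = +0.01352
Head at (636833, 5701539) = 269.06 + (+0.003200)·(380) + (+0.01352)·(355) = 275.08 m.
That is higher than the 269.06 m at A, so the point is upgradient.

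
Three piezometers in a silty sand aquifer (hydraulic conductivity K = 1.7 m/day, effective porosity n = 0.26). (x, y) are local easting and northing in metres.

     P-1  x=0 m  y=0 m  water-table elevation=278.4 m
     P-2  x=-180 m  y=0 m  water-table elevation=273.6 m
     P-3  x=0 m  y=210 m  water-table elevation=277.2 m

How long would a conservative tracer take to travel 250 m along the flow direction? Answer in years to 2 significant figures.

3.8 years

∂h/∂x = (273.6 − 278.4) / (-180 − 0) = +0.02667
∂h/∂y = (277.2 − 278.4) / (210 − 0) = -0.005714
|∇h| = √(0.02667² + -0.005714²) = 0.02728
Seepage velocity v = K·i/n = 1.7 × 0.02728 / 0.26 = 0.1784 m/day.
t = 250 / 0.1784 = 1401 days = 3.84 years.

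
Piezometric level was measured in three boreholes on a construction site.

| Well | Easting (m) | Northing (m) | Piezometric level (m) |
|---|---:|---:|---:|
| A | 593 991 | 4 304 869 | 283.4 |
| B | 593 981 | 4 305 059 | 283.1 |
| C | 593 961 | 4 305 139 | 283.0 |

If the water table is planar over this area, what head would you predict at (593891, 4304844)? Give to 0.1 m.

Taking A as reference: B−A = (-10, 190, -0.3); C−A = (-30, 270, -0.4).
Solve a·Δx + b·Δy = Δh: det = (-10)·270 − (-30)·190 = 3000.
∂h/∂x = [(-0.3)·270 − (-0.4)·190] / 3000 = -0.001667
∂h/∂y = [(-10)·(-0.4) − (-30)·(-0.3)] / 3000 = -0.001667
h(593891, 4304844) = 283.4 + (-0.001667)·(-100) + (-0.001667)·(-25) = 283.4 +0.167 +0.042 = 283.608 m.

283.6 m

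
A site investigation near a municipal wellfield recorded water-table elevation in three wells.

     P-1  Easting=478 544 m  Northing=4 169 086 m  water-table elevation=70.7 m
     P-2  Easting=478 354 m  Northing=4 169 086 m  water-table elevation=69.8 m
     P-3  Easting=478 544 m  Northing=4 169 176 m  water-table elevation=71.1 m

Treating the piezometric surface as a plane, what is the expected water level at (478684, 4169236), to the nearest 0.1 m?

∂h/∂x = (69.8 − 70.7) / (478354 − 478544) = +0.004737
∂h/∂y = (71.1 − 70.7) / (4169176 − 4169086) = +0.004444
h(478684, 4169236) = 70.7 + (+0.004737)·(140) + (+0.004444)·(150) = 70.7 +0.663 +0.667 = 72.030 m.

72.0 m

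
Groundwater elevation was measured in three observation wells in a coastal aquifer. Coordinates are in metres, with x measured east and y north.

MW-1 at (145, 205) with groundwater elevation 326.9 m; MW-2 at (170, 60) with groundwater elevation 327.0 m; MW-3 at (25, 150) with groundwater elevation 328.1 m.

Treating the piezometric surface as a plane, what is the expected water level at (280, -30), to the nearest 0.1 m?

Taking MW-1 as reference: MW-2−MW-1 = (25, -145, +0.1); MW-3−MW-1 = (-120, -55, +1.2).
Solve a·Δx + b·Δy = Δh: det = 25·(-55) − (-120)·(-145) = -18775.
∂h/∂x = [(+0.1)·(-55) − (+1.2)·(-145)] / -18775 = -0.008975
∂h/∂y = [25·(+1.2) − (-120)·(+0.1)] / -18775 = -0.002237
h(280, -30) = 326.9 + (-0.008975)·(135) + (-0.002237)·(-235) = 326.9 -1.212 +0.526 = 326.214 m.

326.2 m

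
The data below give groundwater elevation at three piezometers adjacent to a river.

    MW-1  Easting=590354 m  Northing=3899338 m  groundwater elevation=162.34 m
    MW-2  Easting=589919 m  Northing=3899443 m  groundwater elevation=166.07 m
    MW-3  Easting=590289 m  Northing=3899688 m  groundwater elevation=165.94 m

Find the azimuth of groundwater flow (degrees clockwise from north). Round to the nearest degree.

145°

Differences from MW-1: to MW-2 (Δx, Δy, Δh) = (-435, 105, +3.73); to MW-3 = (-65, 350, +3.60).
Determinant of the coordinate differences = (-435)·350 − (-65)·105 = -145425.
∂h/∂x = [(+3.73)·350 − (+3.60)·105] / -145425 = -0.006378
∂h/∂y = [(-435)·(+3.60) − (-65)·(+3.73)] / -145425 = +0.009101
Flow direction (−∇h) has components (+0.006378 E, -0.009101 N).
Azimuth = atan2(E, N) = atan2(+0.006378, -0.009101) = 145.0° ≈ 145°.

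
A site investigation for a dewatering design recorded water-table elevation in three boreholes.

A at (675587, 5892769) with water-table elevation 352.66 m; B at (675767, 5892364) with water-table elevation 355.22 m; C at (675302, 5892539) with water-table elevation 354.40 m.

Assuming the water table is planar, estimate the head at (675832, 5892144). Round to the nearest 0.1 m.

356.6 m

Three-point gradient (reference A): Δ to B = (180, -405, +2.56), Δ to C = (-285, -230, +1.74).
∂h/∂x = -0.0007390, ∂h/∂y = -0.006649 (det = -156825).
h(675832, 5892144) = 352.66 + (-0.0007390)·(245) + (-0.006649)·(-625) = 352.66 -0.181 +4.156 = 356.635 m.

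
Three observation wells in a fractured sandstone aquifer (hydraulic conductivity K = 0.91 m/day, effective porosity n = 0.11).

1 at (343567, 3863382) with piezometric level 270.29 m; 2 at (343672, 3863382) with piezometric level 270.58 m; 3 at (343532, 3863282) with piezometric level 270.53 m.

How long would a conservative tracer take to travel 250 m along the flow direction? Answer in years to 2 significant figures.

19 years

Differences from 1: to 2 (Δx, Δy, Δh) = (105, 0, +0.29); to 3 = (-35, -100, +0.24).
Determinant of the coordinate differences = 105·(-100) − (-35)·0 = -10500.
∂h/∂x = [(+0.29)·(-100) − (+0.24)·0] / -10500 = +0.002762
∂h/∂y = [105·(+0.24) − (-35)·(+0.29)] / -10500 = -0.003367
|∇h| = √(0.002762² + -0.003367²) = 0.004355
Seepage velocity v = K·i/n = 0.91 × 0.004355 / 0.11 = 0.03603 m/day.
t = 250 / 0.03603 = 6939 days = 19 years.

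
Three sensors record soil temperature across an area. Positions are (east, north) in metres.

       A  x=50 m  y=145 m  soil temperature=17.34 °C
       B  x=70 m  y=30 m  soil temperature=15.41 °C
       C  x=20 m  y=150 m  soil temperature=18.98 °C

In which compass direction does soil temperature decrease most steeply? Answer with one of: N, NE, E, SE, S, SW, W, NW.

Taking A as reference: B−A = (20, -115, -1.93); C−A = (-30, 5, +1.64).
Solve a·Δx + b·Δy = ΔT: det = 20·5 − (-30)·(-115) = -3350.
∂T/∂x = [(-1.93)·5 − (+1.64)·(-115)] / -3350 = -0.05342
∂T/∂y = [20·(+1.64) − (-30)·(-1.93)] / -3350 = +0.007493
Steepest decrease is along −∇f = (+0.05342 E, -0.007493 N) → east.

E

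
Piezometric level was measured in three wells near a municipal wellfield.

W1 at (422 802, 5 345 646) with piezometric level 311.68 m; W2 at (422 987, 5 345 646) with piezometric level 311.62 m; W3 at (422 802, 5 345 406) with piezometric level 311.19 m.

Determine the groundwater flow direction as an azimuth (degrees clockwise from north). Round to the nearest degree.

171°

∂h/∂x = (311.62 − 311.68) / (422987 − 422802) = -0.0003243
∂h/∂y = (311.19 − 311.68) / (5345406 − 5345646) = +0.002042
Flow direction (−∇h) has components (+0.0003243 E, -0.002042 N).
Azimuth = atan2(E, N) = atan2(+0.0003243, -0.002042) = 171.0° ≈ 171°.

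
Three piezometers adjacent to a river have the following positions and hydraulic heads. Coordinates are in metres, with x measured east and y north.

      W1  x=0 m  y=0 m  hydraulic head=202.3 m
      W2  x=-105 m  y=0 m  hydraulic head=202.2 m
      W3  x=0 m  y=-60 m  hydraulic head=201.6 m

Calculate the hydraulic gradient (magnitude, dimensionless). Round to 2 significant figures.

0.012

∂h/∂x = (202.2 − 202.3) / (-105 − 0) = +0.0009524
∂h/∂y = (201.6 − 202.3) / (-60 − 0) = +0.01167
|∇h| = √(0.0009524² + 0.01167²) = 0.01171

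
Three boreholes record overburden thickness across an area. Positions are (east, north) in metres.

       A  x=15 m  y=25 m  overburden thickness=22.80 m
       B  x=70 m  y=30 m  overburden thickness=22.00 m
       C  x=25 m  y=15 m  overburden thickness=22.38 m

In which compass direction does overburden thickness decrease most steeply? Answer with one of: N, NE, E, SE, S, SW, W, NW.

Three-point gradient (reference A): Δ to B = (55, 5, -0.80), Δ to C = (10, -10, -0.42).
∂d/∂x = -0.01683, ∂d/∂y = +0.02517 (det = -600).
Steepest decrease is along −∇f = (+0.01683 E, -0.02517 N) → southeast.

SE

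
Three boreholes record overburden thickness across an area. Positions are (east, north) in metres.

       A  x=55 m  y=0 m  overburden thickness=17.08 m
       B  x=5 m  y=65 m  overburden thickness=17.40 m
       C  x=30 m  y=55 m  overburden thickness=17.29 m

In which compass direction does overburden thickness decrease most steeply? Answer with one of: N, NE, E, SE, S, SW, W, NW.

SE

Differences from A: to B (Δx, Δy, Δh) = (-50, 65, +0.32); to C = (-25, 55, +0.21).
Solve a·Δx + b·Δy = Δd: det = (-50)·55 − (-25)·65 = -1125.
∂d/∂x = [(+0.32)·55 − (+0.21)·65] / -1125 = -0.003511
∂d/∂y = [(-50)·(+0.21) − (-25)·(+0.32)] / -1125 = +0.002222
Steepest decrease is along −∇f = (+0.003511 E, -0.002222 N) → southeast.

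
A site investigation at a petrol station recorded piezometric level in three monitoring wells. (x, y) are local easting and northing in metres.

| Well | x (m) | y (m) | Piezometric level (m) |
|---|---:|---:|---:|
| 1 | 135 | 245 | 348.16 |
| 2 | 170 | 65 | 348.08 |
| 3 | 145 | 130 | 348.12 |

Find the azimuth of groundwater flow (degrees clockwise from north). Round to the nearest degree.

Taking 1 as reference: 2−1 = (35, -180, -0.08); 3−1 = (10, -115, -0.04).
Determinant of the coordinate differences = 35·(-115) − 10·(-180) = -2225.
∂h/∂x = [(-0.08)·(-115) − (-0.04)·(-180)] / -2225 = -0.0008989
∂h/∂y = [35·(-0.04) − 10·(-0.08)] / -2225 = +0.0002697
Flow direction (−∇h) has components (+0.0008989 E, -0.0002697 N).
Azimuth = atan2(E, N) = atan2(+0.0008989, -0.0002697) = 106.7° ≈ 107°.

107°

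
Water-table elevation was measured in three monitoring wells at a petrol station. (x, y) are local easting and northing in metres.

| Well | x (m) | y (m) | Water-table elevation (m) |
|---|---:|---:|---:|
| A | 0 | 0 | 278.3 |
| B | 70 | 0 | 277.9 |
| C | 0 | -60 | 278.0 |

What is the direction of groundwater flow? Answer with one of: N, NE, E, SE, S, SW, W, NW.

SE

∂h/∂x = (277.9 − 278.3) / (70 − 0) = -0.005714
∂h/∂y = (278.0 − 278.3) / (-60 − 0) = +0.005000
Flow = −∇h = (+0.005714 east, -0.005000 north), which points southeast.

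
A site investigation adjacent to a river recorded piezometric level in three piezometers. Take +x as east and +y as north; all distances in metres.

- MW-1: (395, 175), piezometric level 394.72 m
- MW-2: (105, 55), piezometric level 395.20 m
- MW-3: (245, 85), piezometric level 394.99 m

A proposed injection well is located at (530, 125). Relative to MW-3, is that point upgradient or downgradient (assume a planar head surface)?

Differences from MW-1: to MW-2 (Δx, Δy, Δh) = (-290, -120, +0.48); to MW-3 = (-150, -90, +0.27).
Determinant of the coordinate differences = (-290)·(-90) − (-150)·(-120) = 8100.
∂h/∂x = [(+0.48)·(-90) − (+0.27)·(-120)] / 8100 = -0.001333
∂h/∂y = [(-290)·(+0.27) − (-150)·(+0.48)] / 8100 = -0.0007778
Head at (530, 125) = 394.72 + (-0.001333)·(135) + (-0.0007778)·(-50) = 394.58 m.
That is lower than the 394.99 m at MW-3, so the point is downgradient.

downgradient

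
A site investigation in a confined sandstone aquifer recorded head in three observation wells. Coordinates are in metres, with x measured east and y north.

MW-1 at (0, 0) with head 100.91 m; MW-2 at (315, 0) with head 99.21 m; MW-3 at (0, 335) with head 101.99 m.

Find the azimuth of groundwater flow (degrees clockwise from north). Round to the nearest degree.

∂h/∂x = (99.21 − 100.91) / (315 − 0) = -0.005397
∂h/∂y = (101.99 − 100.91) / (335 − 0) = +0.003224
Flow direction (−∇h) has components (+0.005397 E, -0.003224 N).
Azimuth = atan2(E, N) = atan2(+0.005397, -0.003224) = 120.9° ≈ 121°.

121°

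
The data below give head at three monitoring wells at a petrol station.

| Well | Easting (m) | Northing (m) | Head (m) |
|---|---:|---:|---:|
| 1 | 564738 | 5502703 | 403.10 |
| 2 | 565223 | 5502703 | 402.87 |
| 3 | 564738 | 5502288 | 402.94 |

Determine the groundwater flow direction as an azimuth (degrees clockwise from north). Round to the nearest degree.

129°

∂h/∂x = (402.87 − 403.10) / (565223 − 564738) = -0.0004742
∂h/∂y = (402.94 − 403.10) / (5502288 − 5502703) = +0.0003855
Flow direction (−∇h) has components (+0.0004742 E, -0.0003855 N).
Azimuth = atan2(E, N) = atan2(+0.0004742, -0.0003855) = 129.1° ≈ 129°.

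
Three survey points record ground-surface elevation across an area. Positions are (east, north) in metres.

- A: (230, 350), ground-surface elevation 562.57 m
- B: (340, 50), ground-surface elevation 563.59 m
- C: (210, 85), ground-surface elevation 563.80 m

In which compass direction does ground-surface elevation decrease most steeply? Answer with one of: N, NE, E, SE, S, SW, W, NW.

NE

With z = a·x + b·y + c and A as origin, the differences give:
  110·a + (-300)·b = +1.02
  (-20)·a + (-265)·b = +1.23
Eliminate b (×(-265) and ×(-300), subtract): -35150·a = 98.700 → a = ∂z/∂x = -0.002808
Back-substitute: b = ∂z/∂y = -0.004430.
Steepest decrease is along −∇f = (+0.002808 E, +0.004430 N) → northeast.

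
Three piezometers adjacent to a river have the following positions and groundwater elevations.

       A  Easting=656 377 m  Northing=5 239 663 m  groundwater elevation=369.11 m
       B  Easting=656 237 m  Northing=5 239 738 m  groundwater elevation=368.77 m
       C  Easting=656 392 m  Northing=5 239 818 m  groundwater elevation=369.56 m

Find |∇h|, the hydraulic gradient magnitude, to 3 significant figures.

Taking A as reference: B−A = (-140, 75, -0.34); C−A = (15, 155, +0.45).
Determinant of the coordinate differences = (-140)·155 − 15·75 = -22825.
∂h/∂x = [(-0.34)·155 − (+0.45)·75] / -22825 = +0.003788
∂h/∂y = [(-140)·(+0.45) − 15·(-0.34)] / -22825 = +0.002537
|∇h| = √(0.003788² + 0.002537²) = 0.004559

0.00456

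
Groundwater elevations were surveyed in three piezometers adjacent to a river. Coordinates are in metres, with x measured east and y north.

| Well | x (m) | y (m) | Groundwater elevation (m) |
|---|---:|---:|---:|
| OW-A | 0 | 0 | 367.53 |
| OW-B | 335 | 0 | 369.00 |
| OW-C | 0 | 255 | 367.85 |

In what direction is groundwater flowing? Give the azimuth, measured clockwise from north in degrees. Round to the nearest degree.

254°

∂h/∂x = (369.00 − 367.53) / (335 − 0) = +0.004388
∂h/∂y = (367.85 − 367.53) / (255 − 0) = +0.001255
Flow direction (−∇h) has components (-0.004388 E, -0.001255 N).
Azimuth = atan2(E, N) = atan2(-0.004388, -0.001255) = 254.0° ≈ 254°.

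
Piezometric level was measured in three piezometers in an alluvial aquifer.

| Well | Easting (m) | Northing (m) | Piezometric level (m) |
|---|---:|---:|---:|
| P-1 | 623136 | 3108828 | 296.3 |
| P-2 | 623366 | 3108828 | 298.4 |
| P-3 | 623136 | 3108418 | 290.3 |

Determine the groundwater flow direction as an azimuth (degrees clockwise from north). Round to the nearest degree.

∂h/∂x = (298.4 − 296.3) / (623366 − 623136) = +0.009130
∂h/∂y = (290.3 − 296.3) / (3108418 − 3108828) = +0.01463
Flow direction (−∇h) has components (-0.009130 E, -0.01463 N).
Azimuth = atan2(E, N) = atan2(-0.009130, -0.01463) = 212.0° ≈ 212°.

212°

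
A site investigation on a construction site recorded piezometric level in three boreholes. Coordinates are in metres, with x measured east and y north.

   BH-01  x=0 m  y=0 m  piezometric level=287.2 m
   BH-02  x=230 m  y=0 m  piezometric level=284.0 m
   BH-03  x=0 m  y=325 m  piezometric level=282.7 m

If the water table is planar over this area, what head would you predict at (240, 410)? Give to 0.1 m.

278.2 m

∂h/∂x = (284.0 − 287.2) / (230 − 0) = -0.01391
∂h/∂y = (282.7 − 287.2) / (325 − 0) = -0.01385
h(240, 410) = 287.2 + (-0.01391)·(240) + (-0.01385)·(410) = 287.2 -3.339 -5.677 = 278.184 m.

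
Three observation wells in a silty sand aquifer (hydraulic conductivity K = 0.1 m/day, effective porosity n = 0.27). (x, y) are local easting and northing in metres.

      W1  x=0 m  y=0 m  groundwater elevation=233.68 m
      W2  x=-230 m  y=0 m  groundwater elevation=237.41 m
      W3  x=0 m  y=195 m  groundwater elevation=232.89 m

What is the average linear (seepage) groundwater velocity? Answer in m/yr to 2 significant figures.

∂h/∂x = (237.41 − 233.68) / (-230 − 0) = -0.01622
∂h/∂y = (232.89 − 233.68) / (195 − 0) = -0.004051
|∇h| = √(-0.01622² + -0.004051²) = 0.01672
Seepage velocity v = K·i/n = 0.1 × 0.01672 / 0.27 = 0.006193 m/day = 2.262 m/yr.

2.3 m/yr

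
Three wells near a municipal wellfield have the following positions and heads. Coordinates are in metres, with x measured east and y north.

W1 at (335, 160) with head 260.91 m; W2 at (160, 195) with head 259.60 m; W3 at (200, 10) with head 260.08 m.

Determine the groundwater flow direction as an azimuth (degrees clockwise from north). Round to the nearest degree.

Taking W1 as reference: W2−W1 = (-175, 35, -1.31); W3−W1 = (-135, -150, -0.83).
Determinant of the coordinate differences = (-175)·(-150) − (-135)·35 = 30975.
∂h/∂x = [(-1.31)·(-150) − (-0.83)·35] / 30975 = +0.007282
∂h/∂y = [(-175)·(-0.83) − (-135)·(-1.31)] / 30975 = -0.001020
Flow direction (−∇h) has components (-0.007282 E, +0.001020 N).
Azimuth = atan2(E, N) = atan2(-0.007282, +0.001020) = 278.0° ≈ 278°.

278°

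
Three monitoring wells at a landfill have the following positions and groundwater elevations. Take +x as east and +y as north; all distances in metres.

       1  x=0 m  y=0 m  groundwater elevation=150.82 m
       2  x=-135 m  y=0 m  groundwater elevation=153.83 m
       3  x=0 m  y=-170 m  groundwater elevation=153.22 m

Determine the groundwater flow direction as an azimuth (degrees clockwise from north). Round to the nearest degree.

∂h/∂x = (153.83 − 150.82) / (-135 − 0) = -0.02230
∂h/∂y = (153.22 − 150.82) / (-170 − 0) = -0.01412
Flow direction (−∇h) has components (+0.02230 E, +0.01412 N).
Azimuth = atan2(E, N) = atan2(+0.02230, +0.01412) = 57.7° ≈ 058°.

058°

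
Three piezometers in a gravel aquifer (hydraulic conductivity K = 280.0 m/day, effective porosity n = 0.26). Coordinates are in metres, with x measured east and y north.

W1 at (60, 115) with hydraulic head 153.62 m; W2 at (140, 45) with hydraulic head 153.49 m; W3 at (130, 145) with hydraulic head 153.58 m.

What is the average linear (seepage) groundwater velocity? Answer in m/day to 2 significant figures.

Differences from W1: to W2 (Δx, Δy, Δh) = (80, -70, -0.13); to W3 = (70, 30, -0.04).
Solve a·Δx + b·Δy = Δh: det = 80·30 − 70·(-70) = 7300.
∂h/∂x = [(-0.13)·30 − (-0.04)·(-70)] / 7300 = -0.0009178
∂h/∂y = [80·(-0.04) − 70·(-0.13)] / 7300 = +0.0008082
|∇h| = √(-0.0009178² + 0.0008082²) = 0.001223
Seepage velocity v = K·i/n = 280.0 × 0.001223 / 0.26 = 1.317 m/day.

1.3 m/day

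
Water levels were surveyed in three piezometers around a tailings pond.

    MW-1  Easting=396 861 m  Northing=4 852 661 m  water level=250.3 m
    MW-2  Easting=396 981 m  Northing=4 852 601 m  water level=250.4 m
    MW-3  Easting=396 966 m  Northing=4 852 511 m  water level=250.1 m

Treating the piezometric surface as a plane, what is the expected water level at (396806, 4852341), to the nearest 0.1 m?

249.2 m

With h = a·x + b·y + c and MW-1 as origin, the differences give:
  120·a + (-60)·b = +0.1
  105·a + (-150)·b = -0.2
Eliminate b (×(-150) and ×(-60), subtract): -11700·a = -27.00 → a = ∂h/∂x = +0.002308
Back-substitute: b = ∂h/∂y = +0.002949.
h(396806, 4852341) = 250.3 + (+0.002308)·(-55) + (+0.002949)·(-320) = 250.3 -0.127 -0.944 = 249.229 m.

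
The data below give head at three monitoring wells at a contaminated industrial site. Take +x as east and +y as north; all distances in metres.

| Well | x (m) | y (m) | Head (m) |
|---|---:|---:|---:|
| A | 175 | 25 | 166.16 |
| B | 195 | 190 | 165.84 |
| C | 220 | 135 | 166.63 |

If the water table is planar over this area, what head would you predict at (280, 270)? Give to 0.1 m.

167.3 m

With h = a·x + b·y + c and A as origin, the differences give:
  20·a + 165·b = -0.32
  45·a + 110·b = +0.47
Eliminate b (×110 and ×165, subtract): -5225·a = -112.750 → a = ∂h/∂x = +0.02158
Back-substitute: b = ∂h/∂y = -0.004555.
h(280, 270) = 166.16 + (+0.02158)·(105) + (-0.004555)·(245) = 166.16 +2.266 -1.116 = 167.310 m.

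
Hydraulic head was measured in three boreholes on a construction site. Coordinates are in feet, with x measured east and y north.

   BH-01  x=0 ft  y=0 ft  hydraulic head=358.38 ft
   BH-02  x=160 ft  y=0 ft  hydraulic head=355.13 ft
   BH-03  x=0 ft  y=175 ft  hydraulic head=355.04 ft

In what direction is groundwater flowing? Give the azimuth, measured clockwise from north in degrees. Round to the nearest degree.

∂h/∂x = (355.13 − 358.38) / (160 − 0) = -0.02031
∂h/∂y = (355.04 − 358.38) / (175 − 0) = -0.01909
Flow direction (−∇h) has components (+0.02031 E, +0.01909 N).
Azimuth = atan2(E, N) = atan2(+0.02031, +0.01909) = 46.8° ≈ 047°.

047°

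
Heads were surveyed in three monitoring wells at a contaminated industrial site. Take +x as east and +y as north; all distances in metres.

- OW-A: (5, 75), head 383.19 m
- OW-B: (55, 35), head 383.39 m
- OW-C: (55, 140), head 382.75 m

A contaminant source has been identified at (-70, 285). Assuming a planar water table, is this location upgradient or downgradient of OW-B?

downgradient

With h = a·x + b·y + c and OW-A as origin, the differences give:
  50·a + (-40)·b = +0.20
  50·a + 65·b = -0.44
Eliminate b (×65 and ×(-40), subtract): 5250·a = -4.600 → a = ∂h/∂x = -0.0008762
Back-substitute: b = ∂h/∂y = -0.006095.
Head at (-70, 285) = 383.19 + (-0.0008762)·(-75) + (-0.006095)·(210) = 381.98 m.
That is lower than the 383.39 m at OW-B, so the point is downgradient.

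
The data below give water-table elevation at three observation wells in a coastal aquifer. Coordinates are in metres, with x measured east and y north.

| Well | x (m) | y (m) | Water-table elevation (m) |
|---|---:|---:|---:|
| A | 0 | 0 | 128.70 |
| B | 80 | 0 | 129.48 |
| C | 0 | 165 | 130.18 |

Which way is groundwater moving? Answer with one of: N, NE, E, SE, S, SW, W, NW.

∂h/∂x = (129.48 − 128.70) / (80 − 0) = +0.009750
∂h/∂y = (130.18 − 128.70) / (165 − 0) = +0.008970
Flow = −∇h = (-0.009750 east, -0.008970 north), which points southwest.

SW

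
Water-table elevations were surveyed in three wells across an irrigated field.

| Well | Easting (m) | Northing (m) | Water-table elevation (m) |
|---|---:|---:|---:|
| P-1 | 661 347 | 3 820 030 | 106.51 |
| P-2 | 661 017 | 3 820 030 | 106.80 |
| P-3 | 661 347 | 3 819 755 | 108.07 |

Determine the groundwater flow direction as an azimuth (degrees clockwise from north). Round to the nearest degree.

∂h/∂x = (106.80 − 106.51) / (661017 − 661347) = -0.0008788
∂h/∂y = (108.07 − 106.51) / (3819755 − 3820030) = -0.005673
Flow direction (−∇h) has components (+0.0008788 E, +0.005673 N).
Azimuth = atan2(E, N) = atan2(+0.0008788, +0.005673) = 8.8° ≈ 009°.

009°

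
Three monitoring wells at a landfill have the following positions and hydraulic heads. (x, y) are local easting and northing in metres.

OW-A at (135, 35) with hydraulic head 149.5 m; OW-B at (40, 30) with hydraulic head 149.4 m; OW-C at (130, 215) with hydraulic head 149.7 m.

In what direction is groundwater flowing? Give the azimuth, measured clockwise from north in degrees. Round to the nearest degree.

With h = a·x + b·y + c and OW-A as origin, the differences give:
  (-95)·a + (-5)·b = -0.1
  (-5)·a + 180·b = +0.2
Eliminate b (×180 and ×(-5), subtract): -17125·a = -17.00 → a = ∂h/∂x = +0.0009927
Back-substitute: b = ∂h/∂y = +0.001139.
Flow direction (−∇h) has components (-0.0009927 E, -0.001139 N).
Azimuth = atan2(E, N) = atan2(-0.0009927, -0.001139) = 221.1° ≈ 221°.

221°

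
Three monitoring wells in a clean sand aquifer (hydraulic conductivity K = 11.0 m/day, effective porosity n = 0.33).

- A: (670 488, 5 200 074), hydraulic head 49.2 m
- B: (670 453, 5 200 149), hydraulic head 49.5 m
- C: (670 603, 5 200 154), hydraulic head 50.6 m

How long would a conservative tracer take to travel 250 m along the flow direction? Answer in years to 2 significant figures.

Differences from A: to B (Δx, Δy, Δh) = (-35, 75, +0.3); to C = (115, 80, +1.4).
Solve a·Δx + b·Δy = Δh: det = (-35)·80 − 115·75 = -11425.
∂h/∂x = [(+0.3)·80 − (+1.4)·75] / -11425 = +0.007090
∂h/∂y = [(-35)·(+1.4) − 115·(+0.3)] / -11425 = +0.007309
|∇h| = √(0.007090² + 0.007309²) = 0.01018
Seepage velocity v = K·i/n = 11.0 × 0.01018 / 0.33 = 0.3393 m/day.
t = 250 / 0.3393 = 736.8 days = 2.02 years.

2.0 years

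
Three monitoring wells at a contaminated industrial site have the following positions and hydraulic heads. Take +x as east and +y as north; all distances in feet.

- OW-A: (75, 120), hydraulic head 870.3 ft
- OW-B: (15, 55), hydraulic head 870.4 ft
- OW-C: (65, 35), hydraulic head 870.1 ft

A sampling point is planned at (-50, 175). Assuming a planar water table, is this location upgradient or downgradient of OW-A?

With h = a·x + b·y + c and OW-A as origin, the differences give:
  (-60)·a + (-65)·b = +0.1
  (-10)·a + (-85)·b = -0.2
Eliminate b (×(-85) and ×(-65), subtract): 4450·a = -21.50 → a = ∂h/∂x = -0.004831
Back-substitute: b = ∂h/∂y = +0.002921.
Head at (-50, 175) = 870.3 + (-0.004831)·(-125) + (+0.002921)·(55) = 871.06 ft.
That is higher than the 870.3 ft at OW-A, so the point is upgradient.

upgradient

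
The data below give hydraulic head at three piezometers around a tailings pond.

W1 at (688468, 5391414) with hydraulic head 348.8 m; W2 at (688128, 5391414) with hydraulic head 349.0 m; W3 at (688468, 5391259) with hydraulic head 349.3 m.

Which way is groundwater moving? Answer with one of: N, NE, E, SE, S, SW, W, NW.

∂h/∂x = (349.0 − 348.8) / (688128 − 688468) = -0.0005882
∂h/∂y = (349.3 − 348.8) / (5391259 − 5391414) = -0.003226
Flow = −∇h = (+0.0005882 east, +0.003226 north), which points north.

N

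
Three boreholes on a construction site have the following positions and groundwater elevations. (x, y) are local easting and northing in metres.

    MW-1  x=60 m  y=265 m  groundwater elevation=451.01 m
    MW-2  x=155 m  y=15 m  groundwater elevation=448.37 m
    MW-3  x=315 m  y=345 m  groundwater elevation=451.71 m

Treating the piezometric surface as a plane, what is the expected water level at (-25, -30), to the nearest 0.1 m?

With h = a·x + b·y + c and MW-1 as origin, the differences give:
  95·a + (-250)·b = -2.64
  255·a + 80·b = +0.70
Eliminate b (×80 and ×(-250), subtract): 71350·a = -36.200 → a = ∂h/∂x = -0.0005074
Back-substitute: b = ∂h/∂y = +0.01037.
h(-25, -30) = 451.01 + (-0.0005074)·(-85) + (+0.01037)·(-295) = 451.01 +0.043 -3.058 = 447.995 m.

448.0 m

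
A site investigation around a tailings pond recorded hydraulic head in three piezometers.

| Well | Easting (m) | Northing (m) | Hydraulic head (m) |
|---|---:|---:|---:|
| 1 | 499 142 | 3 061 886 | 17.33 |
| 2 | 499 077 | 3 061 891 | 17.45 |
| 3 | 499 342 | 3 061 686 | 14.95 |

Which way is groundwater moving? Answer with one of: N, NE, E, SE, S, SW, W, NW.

With h = a·x + b·y + c and 1 as origin, the differences give:
  (-65)·a + 5·b = +0.12
  200·a + (-200)·b = -2.38
Eliminate b (×(-200) and ×5, subtract): 12000·a = -12.100 → a = ∂h/∂x = -0.001008
Back-substitute: b = ∂h/∂y = +0.01089.
Flow = −∇h = (+0.001008 east, -0.01089 north), which points south.

S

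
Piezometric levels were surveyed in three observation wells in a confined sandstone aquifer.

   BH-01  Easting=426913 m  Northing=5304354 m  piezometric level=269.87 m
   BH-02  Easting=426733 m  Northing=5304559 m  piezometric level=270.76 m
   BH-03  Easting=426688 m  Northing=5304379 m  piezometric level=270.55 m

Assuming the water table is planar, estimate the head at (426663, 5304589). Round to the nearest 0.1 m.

271.0 m

Taking BH-01 as reference: BH-02−BH-01 = (-180, 205, +0.89); BH-03−BH-01 = (-225, 25, +0.68).
Determinant of the coordinate differences = (-180)·25 − (-225)·205 = 41625.
∂h/∂x = [(+0.89)·25 − (+0.68)·205] / 41625 = -0.002814
∂h/∂y = [(-180)·(+0.68) − (-225)·(+0.89)] / 41625 = +0.001870
h(426663, 5304589) = 269.87 + (-0.002814)·(-250) + (+0.001870)·(235) = 269.87 +0.704 +0.440 = 271.013 m.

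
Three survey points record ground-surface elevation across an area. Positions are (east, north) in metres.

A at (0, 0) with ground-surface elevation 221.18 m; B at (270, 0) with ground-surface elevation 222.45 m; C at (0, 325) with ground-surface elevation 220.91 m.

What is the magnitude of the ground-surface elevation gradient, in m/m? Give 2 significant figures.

0.0048 m/m

∂z/∂x = (222.45 − 221.18) / (270 − 0) = +0.004704
∂z/∂y = (220.91 − 221.18) / (325 − 0) = -0.0008308
|∇f| = √(0.004704² + -0.0008308²) = 0.004777 m/m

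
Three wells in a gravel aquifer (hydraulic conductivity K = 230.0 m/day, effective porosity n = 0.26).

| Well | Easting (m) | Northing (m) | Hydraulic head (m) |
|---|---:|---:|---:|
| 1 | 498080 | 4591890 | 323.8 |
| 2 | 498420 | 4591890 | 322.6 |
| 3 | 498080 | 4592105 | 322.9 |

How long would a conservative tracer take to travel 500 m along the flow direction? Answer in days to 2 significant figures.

∂h/∂x = (322.6 − 323.8) / (498420 − 498080) = -0.003529
∂h/∂y = (322.9 − 323.8) / (4592105 − 4591890) = -0.004186
|∇h| = √(-0.003529² + -0.004186²) = 0.005475
Seepage velocity v = K·i/n = 230.0 × 0.005475 / 0.26 = 4.843 m/day.
t = 500 / 4.843 = 103.2 days.

100 days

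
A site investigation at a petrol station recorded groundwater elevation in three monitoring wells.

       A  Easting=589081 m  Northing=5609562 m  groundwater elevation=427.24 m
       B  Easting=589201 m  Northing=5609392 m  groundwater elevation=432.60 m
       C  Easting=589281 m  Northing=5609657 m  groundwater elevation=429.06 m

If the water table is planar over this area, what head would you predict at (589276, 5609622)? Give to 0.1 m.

429.6 m

With h = a·x + b·y + c and A as origin, the differences give:
  120·a + (-170)·b = +5.36
  200·a + 95·b = +1.82
Eliminate b (×95 and ×(-170), subtract): 45400·a = 818.600 → a = ∂h/∂x = +0.01803
Back-substitute: b = ∂h/∂y = -0.01880.
h(589276, 5609622) = 427.24 + (+0.01803)·(195) + (-0.01880)·(60) = 427.24 +3.516 -1.128 = 429.628 m.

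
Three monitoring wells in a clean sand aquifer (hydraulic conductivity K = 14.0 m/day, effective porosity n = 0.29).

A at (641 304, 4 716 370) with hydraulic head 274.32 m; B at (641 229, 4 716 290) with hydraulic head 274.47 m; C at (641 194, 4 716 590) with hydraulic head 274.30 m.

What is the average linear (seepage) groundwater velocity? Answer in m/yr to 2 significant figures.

25 m/yr

Differences from A: to B (Δx, Δy, Δh) = (-75, -80, +0.15); to C = (-110, 220, -0.02).
Determinant of the coordinate differences = (-75)·220 − (-110)·(-80) = -25300.
∂h/∂x = [(+0.15)·220 − (-0.02)·(-80)] / -25300 = -0.001241
∂h/∂y = [(-75)·(-0.02) − (-110)·(+0.15)] / -25300 = -0.0007115
|∇h| = √(-0.001241² + -0.0007115²) = 0.00143
Seepage velocity v = K·i/n = 14.0 × 0.00143 / 0.29 = 0.06903 m/day = 25.21 m/yr.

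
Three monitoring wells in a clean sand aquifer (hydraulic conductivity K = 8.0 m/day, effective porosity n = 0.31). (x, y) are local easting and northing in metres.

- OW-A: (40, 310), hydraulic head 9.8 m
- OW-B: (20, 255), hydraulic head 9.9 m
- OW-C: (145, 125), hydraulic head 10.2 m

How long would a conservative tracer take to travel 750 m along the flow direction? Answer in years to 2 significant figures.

Taking OW-A as reference: OW-B−OW-A = (-20, -55, +0.1); OW-C−OW-A = (105, -185, +0.4).
Determinant of the coordinate differences = (-20)·(-185) − 105·(-55) = 9475.
∂h/∂x = [(+0.1)·(-185) − (+0.4)·(-55)] / 9475 = +0.0003694
∂h/∂y = [(-20)·(+0.4) − 105·(+0.1)] / 9475 = -0.001953
|∇h| = √(0.0003694² + -0.001953²) = 0.001988
Seepage velocity v = K·i/n = 8.0 × 0.001988 / 0.31 = 0.0513 m/day.
t = 750 / 0.0513 = 1.462e+04 days = 40 years.

40 years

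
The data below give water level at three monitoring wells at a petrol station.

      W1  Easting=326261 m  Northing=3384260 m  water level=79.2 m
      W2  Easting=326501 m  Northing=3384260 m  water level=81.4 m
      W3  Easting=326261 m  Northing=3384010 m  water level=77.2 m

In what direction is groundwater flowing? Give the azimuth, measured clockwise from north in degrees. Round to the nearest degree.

229°

∂h/∂x = (81.4 − 79.2) / (326501 − 326261) = +0.009167
∂h/∂y = (77.2 − 79.2) / (3384010 − 3384260) = +0.008000
Flow direction (−∇h) has components (-0.009167 E, -0.008000 N).
Azimuth = atan2(E, N) = atan2(-0.009167, -0.008000) = 228.9° ≈ 229°.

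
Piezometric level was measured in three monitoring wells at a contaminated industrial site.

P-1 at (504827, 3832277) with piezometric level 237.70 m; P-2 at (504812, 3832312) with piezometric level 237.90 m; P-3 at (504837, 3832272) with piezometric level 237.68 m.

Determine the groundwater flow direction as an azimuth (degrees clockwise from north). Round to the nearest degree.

Three-point gradient (reference P-1): Δ to P-2 = (-15, 35, +0.20), Δ to P-3 = (10, -5, -0.02).
∂h/∂x = +0.001091, ∂h/∂y = +0.006182 (det = -275).
Flow direction (−∇h) has components (-0.001091 E, -0.006182 N).
Azimuth = atan2(E, N) = atan2(-0.001091, -0.006182) = 190.0° ≈ 190°.

190°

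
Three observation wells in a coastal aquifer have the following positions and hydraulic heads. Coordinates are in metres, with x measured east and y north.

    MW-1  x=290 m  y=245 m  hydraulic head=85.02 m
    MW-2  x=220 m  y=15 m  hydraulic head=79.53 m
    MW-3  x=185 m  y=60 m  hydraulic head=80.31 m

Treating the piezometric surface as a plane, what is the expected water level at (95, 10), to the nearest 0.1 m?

78.7 m

Taking MW-1 as reference: MW-2−MW-1 = (-70, -230, -5.49); MW-3−MW-1 = (-105, -185, -4.71).
Determinant of the coordinate differences = (-70)·(-185) − (-105)·(-230) = -11200.
∂h/∂x = [(-5.49)·(-185) − (-4.71)·(-230)] / -11200 = +0.006040
∂h/∂y = [(-70)·(-4.71) − (-105)·(-5.49)] / -11200 = +0.02203
h(95, 10) = 85.02 + (+0.006040)·(-195) + (+0.02203)·(-235) = 85.02 -1.178 -5.177 = 78.665 m.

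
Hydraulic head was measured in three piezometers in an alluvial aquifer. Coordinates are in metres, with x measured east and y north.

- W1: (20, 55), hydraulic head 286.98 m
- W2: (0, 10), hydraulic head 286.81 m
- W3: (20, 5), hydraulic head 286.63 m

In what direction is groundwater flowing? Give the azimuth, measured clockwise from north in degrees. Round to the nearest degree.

With h = a·x + b·y + c and W1 as origin, the differences give:
  (-20)·a + (-45)·b = -0.17
  0·a + (-50)·b = -0.35
Eliminate b (×(-50) and ×(-45), subtract): 1000·a = -7.250 → a = ∂h/∂x = -0.007250
Back-substitute: b = ∂h/∂y = +0.007000.
Flow direction (−∇h) has components (+0.007250 E, -0.007000 N).
Azimuth = atan2(E, N) = atan2(+0.007250, -0.007000) = 134.0° ≈ 134°.

134°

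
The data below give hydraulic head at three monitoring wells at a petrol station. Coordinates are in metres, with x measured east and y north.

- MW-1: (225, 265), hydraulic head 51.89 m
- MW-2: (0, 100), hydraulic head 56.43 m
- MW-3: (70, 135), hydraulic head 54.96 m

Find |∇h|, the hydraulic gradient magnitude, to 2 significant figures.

Differences from MW-1: to MW-2 (Δx, Δy, Δh) = (-225, -165, +4.54); to MW-3 = (-155, -130, +3.07).
Solve a·Δx + b·Δy = Δh: det = (-225)·(-130) − (-155)·(-165) = 3675.
∂h/∂x = [(+4.54)·(-130) − (+3.07)·(-165)] / 3675 = -0.02276
∂h/∂y = [(-225)·(+3.07) − (-155)·(+4.54)] / 3675 = +0.003524
|∇h| = √(-0.02276² + 0.003524²) = 0.02303

0.023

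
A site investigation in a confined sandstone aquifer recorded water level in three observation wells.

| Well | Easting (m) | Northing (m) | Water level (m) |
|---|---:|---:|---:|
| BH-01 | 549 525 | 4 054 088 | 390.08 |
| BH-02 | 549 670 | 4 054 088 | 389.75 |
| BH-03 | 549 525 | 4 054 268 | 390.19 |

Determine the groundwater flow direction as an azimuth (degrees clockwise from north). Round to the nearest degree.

∂h/∂x = (389.75 − 390.08) / (549670 − 549525) = -0.002276
∂h/∂y = (390.19 − 390.08) / (4054268 − 4054088) = +0.0006111
Flow direction (−∇h) has components (+0.002276 E, -0.0006111 N).
Azimuth = atan2(E, N) = atan2(+0.002276, -0.0006111) = 105.0° ≈ 105°.

105°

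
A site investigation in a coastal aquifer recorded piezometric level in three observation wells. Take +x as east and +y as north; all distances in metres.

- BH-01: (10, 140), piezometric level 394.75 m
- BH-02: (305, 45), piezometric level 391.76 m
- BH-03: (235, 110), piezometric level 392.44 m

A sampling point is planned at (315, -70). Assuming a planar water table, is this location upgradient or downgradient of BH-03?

downgradient

Three-point gradient (reference BH-01): Δ to BH-02 = (295, -95, -2.99), Δ to BH-03 = (225, -30, -2.31).
∂h/∂x = -0.01036, ∂h/∂y = -0.0006946 (det = 12525).
Head at (315, -70) = 394.75 + (-0.01036)·(305) + (-0.0006946)·(-210) = 391.74 m.
That is lower than the 392.44 m at BH-03, so the point is downgradient.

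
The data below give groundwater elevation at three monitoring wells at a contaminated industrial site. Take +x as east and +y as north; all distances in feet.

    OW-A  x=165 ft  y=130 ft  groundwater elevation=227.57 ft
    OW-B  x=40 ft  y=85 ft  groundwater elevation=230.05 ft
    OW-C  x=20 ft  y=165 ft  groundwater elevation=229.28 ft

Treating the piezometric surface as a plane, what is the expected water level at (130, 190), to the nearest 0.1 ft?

227.3 ft

Taking OW-A as reference: OW-B−OW-A = (-125, -45, +2.48); OW-C−OW-A = (-145, 35, +1.71).
Determinant of the coordinate differences = (-125)·35 − (-145)·(-45) = -10900.
∂h/∂x = [(+2.48)·35 − (+1.71)·(-45)] / -10900 = -0.01502
∂h/∂y = [(-125)·(+1.71) − (-145)·(+2.48)] / -10900 = -0.01338
h(130, 190) = 227.57 + (-0.01502)·(-35) + (-0.01338)·(60) = 227.57 +0.526 -0.803 = 227.293 ft.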